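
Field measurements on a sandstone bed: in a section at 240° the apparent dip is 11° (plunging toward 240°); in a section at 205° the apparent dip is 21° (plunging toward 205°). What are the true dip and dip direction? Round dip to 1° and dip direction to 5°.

true dip 24°, dip direction 175°

Represent each trace as a vector plunging at its apparent dip toward its trend (east-north-up frame): v₁ = (-0.850, -0.491, -0.191), v₂ = (-0.395, -0.846, -0.358).
The plane normal is n = v₁ × v₂ ∝ (0.014, -0.229, 0.526).
True dip = arccos(n_z / |n|) = arccos(0.9162) = 23.6°.
Dip direction = azimuth of (n_x, n_y) = atan2(0.014, -0.229) = 176°.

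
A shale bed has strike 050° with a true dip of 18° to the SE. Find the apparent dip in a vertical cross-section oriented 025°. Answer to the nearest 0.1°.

Angle between strike (050°) and section (025°): β = 25°.
tan α = tan 18° × sin 25° = 0.3249 × 0.4226 = 0.1373
α = arctan(0.1373) = 7.82°

7.8°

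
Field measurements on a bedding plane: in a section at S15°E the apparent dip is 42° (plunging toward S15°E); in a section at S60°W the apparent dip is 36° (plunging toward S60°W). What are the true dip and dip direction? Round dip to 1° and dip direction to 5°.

Each apparent-dip line lies in the plane. As unit vectors (x east, y north, z up), v₁ plunges 42°→S15°E and v₂ plunges 36°→S60°W.
Cross product v₁ × v₂ gives the pole to the plane: n ∝ (-0.151, -0.582, 0.581).
tan δ = √(n_x²+n_y²)/n_z = 0.601/0.581, so δ = 46.0°.
The horizontal component of n points toward azimuth atan2(n_x, n_y) = 195°, the dip direction.

true dip 46°, dip direction 195°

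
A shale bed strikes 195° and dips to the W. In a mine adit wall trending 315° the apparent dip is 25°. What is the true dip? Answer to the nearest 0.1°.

β = acute angle between strike 195° and section 315° = 60°.
tan(true dip) = tan 25° / sin 60° = 0.5384
true dip = arctan 0.5384 = 28.30°

28.3°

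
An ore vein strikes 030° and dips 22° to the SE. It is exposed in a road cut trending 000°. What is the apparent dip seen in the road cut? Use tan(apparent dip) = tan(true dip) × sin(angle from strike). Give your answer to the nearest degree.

11°

The section lies 30° from the strike.
tan α = tan 22° × sin 30° = 0.4040 × 0.5000 = 0.2020
α = arctan(0.2020) = 11.42°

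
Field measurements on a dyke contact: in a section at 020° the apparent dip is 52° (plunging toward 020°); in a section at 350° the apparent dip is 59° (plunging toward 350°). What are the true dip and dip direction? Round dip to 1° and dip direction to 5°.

The two traces are lines in the plane: v₁ = (sin 20°·cos 52°, cos 20°·cos 52°, −sin 52°), v₂ = (sin 350°·cos 59°, cos 350°·cos 59°, −sin 59°).
The plane normal is n = v₁ × v₂ ∝ (-0.096, 0.251, 0.159).
True dip = arccos(n_z / |n|) = arccos(0.5081) = 59.5°.
The horizontal component of n points toward azimuth atan2(n_x, n_y) = 339°, the dip direction.

true dip 59°, dip direction 340°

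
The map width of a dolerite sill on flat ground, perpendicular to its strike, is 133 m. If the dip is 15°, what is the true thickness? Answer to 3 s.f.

34.4 m

True thickness t = w · sin(dip) = 133 × sin 15°
t = 133 × 0.2588 = 34.423 m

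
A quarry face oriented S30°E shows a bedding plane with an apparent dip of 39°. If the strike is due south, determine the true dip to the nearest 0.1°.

The section is 30° from the strike.
tan δ = tan α / sin β = tan 39° / sin 30° = 0.8098 / 0.5000 = 1.6196
δ = arctan(1.6196) = 58.31°

58.3°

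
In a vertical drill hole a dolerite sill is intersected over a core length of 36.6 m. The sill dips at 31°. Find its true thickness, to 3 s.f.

True thickness t = h · cos(dip) = 36.6 × cos 31°
t = 36.6 × 0.8572 = 31.372 m

31.4 m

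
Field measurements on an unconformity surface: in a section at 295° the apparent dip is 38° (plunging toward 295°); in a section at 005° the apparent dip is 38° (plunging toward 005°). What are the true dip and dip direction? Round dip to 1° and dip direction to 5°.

true dip 44°, dip direction 330°

The two traces are lines in the plane: v₁ = (sin 295°·cos 38°, cos 295°·cos 38°, −sin 38°), v₂ = (sin 5°·cos 38°, cos 5°·cos 38°, −sin 38°).
The plane normal is n = v₁ × v₂ ∝ (-0.278, 0.482, 0.584).
True dip = arccos(n_z / |n|) = arccos(0.7236) = 43.6°.
Dip direction = atan2(-0.278, 0.482) = 330° (azimuth of n's horizontal projection).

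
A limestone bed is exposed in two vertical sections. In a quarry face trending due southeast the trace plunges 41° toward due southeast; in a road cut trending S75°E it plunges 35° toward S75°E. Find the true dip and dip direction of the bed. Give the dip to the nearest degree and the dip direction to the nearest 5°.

Represent each trace as a vector plunging at its apparent dip toward its trend (east-north-up frame): v₁ = (0.534, -0.534, -0.656), v₂ = (0.791, -0.212, -0.574).
n = v₁ × v₂ = (0.167, -0.213, 0.309) (taken with n_z > 0).
True dip = arccos(n_z / |n|) = arccos(0.7523) = 41.2°.
The horizontal component of n points toward azimuth atan2(n_x, n_y) = 142°, the dip direction.

true dip 41°, dip direction 140°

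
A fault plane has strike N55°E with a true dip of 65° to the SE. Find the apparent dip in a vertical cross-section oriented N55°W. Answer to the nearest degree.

The strike is N55°E and the section trends N55°W; the acute angle between them is β = 70°.
tan α = tan 65° × sin 70° = 2.1445 × 0.9397 = 2.0152
α = arctan(2.0152) = 63.61°

64°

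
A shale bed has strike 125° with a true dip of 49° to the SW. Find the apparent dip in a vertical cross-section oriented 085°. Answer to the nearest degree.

36°

The section lies 40° from the strike.
tan(apparent dip) = tan 49° · sin 40° = 0.7394
α = arctan(0.7394) = 36.48°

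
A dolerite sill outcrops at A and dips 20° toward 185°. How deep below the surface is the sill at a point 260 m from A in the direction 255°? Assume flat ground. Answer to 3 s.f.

The hole lies 70° from the dip direction, so the down-dip offset is 260 × cos 70° = 88.93 m.
Depth = down-dip offset × tan(dip) = 88.93 × tan 20° = 88.93 × 0.3640
Depth = 32.37 m

32.4 m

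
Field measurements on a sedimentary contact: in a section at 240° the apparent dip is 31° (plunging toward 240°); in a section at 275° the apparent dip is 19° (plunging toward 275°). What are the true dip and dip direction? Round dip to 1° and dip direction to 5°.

The two traces are lines in the plane: v₁ = (sin 240°·cos 31°, cos 240°·cos 31°, −sin 31°), v₂ = (sin 275°·cos 19°, cos 275°·cos 19°, −sin 19°).
n = v₁ × v₂ = (-0.182, -0.243, 0.465) (taken with n_z > 0).
tan δ = √(n_x²+n_y²)/n_z = 0.304/0.465, so δ = 33.2°.
The horizontal component of n points toward azimuth atan2(n_x, n_y) = 217°, the dip direction.

true dip 33°, dip direction 215°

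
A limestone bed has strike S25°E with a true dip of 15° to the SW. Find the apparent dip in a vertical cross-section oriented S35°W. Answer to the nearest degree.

13°

The section lies 60° from the strike.
tan(apparent dip) = tan 15° · sin 60° = 0.2321
apparent dip = arctan 0.2321 = 13.06°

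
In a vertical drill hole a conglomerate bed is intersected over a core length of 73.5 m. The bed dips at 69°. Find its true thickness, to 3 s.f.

True thickness t = h · cos(dip) = 73.5 × cos 69°
t = 73.5 × 0.3584 = 26.340 m

26.3 m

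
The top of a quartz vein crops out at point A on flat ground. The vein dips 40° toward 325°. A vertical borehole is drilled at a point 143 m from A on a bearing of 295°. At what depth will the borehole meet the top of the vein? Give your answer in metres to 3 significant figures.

The hole lies 30° from the dip direction, so the down-dip offset is 143 × cos 30° = 123.84 m.
Depth = down-dip offset × tan(dip) = 123.84 × tan 40° = 123.84 × 0.8391
Depth = 103.92 m

104 m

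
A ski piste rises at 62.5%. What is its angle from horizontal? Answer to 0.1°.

tan θ = 62.5/100 = 0.6250
θ = arctan(0.6250) = 32.01°

32.0°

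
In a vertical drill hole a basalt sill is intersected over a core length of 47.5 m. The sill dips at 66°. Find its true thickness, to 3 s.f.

19.3 m

True thickness t = h · cos(dip) = 47.5 × cos 66°
t = 47.5 × 0.4067 = 19.320 m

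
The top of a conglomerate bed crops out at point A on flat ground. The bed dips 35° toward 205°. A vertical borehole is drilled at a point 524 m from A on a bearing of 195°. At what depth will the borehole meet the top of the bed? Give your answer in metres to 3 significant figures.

361 m

The hole lies 10° from the dip direction, so the down-dip offset is 524 × cos 10° = 516.04 m.
Depth = down-dip offset × tan(dip) = 516.04 × tan 35° = 516.04 × 0.7002
Depth = 361.33 m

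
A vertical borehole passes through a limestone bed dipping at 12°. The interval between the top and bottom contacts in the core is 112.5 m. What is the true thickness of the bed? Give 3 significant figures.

110 m

True thickness t = h · cos(dip) = 112.5 × cos 12°
t = 112.5 × 0.9781 = 110.042 m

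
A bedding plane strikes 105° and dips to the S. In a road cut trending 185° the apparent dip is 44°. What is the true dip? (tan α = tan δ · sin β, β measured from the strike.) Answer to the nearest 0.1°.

44.4°

The section is 80° from the strike.
tan(true dip) = tan 44° / sin 80° = 0.9806
δ = arctan(0.9806) = 44.44°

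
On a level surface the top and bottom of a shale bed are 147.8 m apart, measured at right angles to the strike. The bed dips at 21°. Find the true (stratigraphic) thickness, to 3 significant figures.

True thickness t = w · sin(dip) = 147.8 × sin 21°
t = 147.8 × 0.3584 = 52.967 m

53.0 m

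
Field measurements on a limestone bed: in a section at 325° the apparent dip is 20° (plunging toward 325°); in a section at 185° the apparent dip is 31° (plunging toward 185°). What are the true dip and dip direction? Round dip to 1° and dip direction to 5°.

true dip 55°, dip direction 250°

Represent each trace as a vector plunging at its apparent dip toward its trend (east-north-up frame): v₁ = (-0.539, 0.770, -0.342), v₂ = (-0.075, -0.854, -0.515).
Cross product v₁ × v₂ gives the pole to the plane: n ∝ (-0.689, -0.252, 0.518).
tan δ = √(n_x²+n_y²)/n_z = 0.733/0.518, so δ = 54.8°.
Dip direction = azimuth of (n_x, n_y) = atan2(-0.689, -0.252) = 250°.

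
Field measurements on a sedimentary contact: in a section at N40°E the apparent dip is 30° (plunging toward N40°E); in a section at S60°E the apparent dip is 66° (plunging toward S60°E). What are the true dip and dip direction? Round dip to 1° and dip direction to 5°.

Represent each trace as a vector plunging at its apparent dip toward its trend (east-north-up frame): v₁ = (0.557, 0.663, -0.500), v₂ = (0.352, -0.203, -0.914).
The plane normal is n = v₁ × v₂ ∝ (0.708, -0.332, 0.347).
tan δ = √(n_x²+n_y²)/n_z = 0.782/0.347, so δ = 66.1°.
Dip direction = azimuth of (n_x, n_y) = atan2(0.708, -0.332) = 115°.

true dip 66°, dip direction 115°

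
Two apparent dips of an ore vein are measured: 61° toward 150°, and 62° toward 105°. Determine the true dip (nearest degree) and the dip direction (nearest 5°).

true dip 63°, dip direction 125°

Each apparent-dip line lies in the plane. As unit vectors (x east, y north, z up), v₁ plunges 61°→150° and v₂ plunges 62°→105°.
The plane normal is n = v₁ × v₂ ∝ (0.264, -0.183, 0.161).
tan δ = √(n_x²+n_y²)/n_z = 0.321/0.161, so δ = 63.4°.
The horizontal component of n points toward azimuth atan2(n_x, n_y) = 125°, the dip direction.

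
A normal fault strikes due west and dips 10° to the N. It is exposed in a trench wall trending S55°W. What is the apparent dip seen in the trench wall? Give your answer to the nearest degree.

6°

Angle between strike (due west) and section (S55°W): β = 35°.
tan(apparent dip) = tan 10° · sin 35° = 0.1011
α = arctan(0.1011) = 5.78°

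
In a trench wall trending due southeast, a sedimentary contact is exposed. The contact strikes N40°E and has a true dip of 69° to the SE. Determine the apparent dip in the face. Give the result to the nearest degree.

The section lies 85° from the strike.
tan α = tan 69° × sin 85° = 2.6051 × 0.9962 = 2.5952
apparent dip = arctan 2.5952 = 68.93°

69°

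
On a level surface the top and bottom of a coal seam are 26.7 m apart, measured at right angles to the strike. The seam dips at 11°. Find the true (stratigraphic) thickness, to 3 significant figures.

True thickness t = w · sin(dip) = 26.7 × sin 11°
t = 26.7 × 0.1908 = 5.095 m

5.09 m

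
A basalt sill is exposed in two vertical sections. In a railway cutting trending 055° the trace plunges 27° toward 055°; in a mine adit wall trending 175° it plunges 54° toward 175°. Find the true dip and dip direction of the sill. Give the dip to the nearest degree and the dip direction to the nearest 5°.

true dip 63°, dip direction 130°

Represent each trace as a vector plunging at its apparent dip toward its trend (east-north-up frame): v₁ = (0.730, 0.511, -0.454), v₂ = (0.051, -0.586, -0.809).
The plane normal is n = v₁ × v₂ ∝ (0.679, -0.567, 0.454).
tan δ = √(n_x²+n_y²)/n_z = 0.885/0.454, so δ = 62.9°.
The horizontal component of n points toward azimuth atan2(n_x, n_y) = 130°, the dip direction.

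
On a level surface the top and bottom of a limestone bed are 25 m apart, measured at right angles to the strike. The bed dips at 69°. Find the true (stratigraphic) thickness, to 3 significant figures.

True thickness t = w · sin(dip) = 25 × sin 69°
t = 25 × 0.9336 = 23.340 m

23.3 m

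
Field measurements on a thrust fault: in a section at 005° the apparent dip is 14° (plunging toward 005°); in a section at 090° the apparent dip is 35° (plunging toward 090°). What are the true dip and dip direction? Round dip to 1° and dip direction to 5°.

Each apparent-dip line lies in the plane. As unit vectors (x east, y north, z up), v₁ plunges 14°→005° and v₂ plunges 35°→090°.
Cross product v₁ × v₂ gives the pole to the plane: n ∝ (0.554, 0.150, 0.792).
tan δ = √(n_x²+n_y²)/n_z = 0.574/0.792, so δ = 36.0°.
The horizontal component of n points toward azimuth atan2(n_x, n_y) = 75°, the dip direction.

true dip 36°, dip direction 075°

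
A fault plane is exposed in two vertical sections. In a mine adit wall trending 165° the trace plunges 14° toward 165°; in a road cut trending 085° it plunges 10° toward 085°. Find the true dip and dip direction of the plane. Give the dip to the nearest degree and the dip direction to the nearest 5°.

Represent each trace as a vector plunging at its apparent dip toward its trend (east-north-up frame): v₁ = (0.251, -0.937, -0.242), v₂ = (0.981, 0.086, -0.174).
The plane normal is n = v₁ × v₂ ∝ (0.184, -0.194, 0.941).
tan δ = √(n_x²+n_y²)/n_z = 0.267/0.941, so δ = 15.8°.
The horizontal component of n points toward azimuth atan2(n_x, n_y) = 137°, the dip direction.

true dip 16°, dip direction 135°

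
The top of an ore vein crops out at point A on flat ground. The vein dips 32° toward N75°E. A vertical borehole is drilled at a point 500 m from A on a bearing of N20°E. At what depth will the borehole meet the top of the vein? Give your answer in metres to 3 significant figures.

The hole lies 55° from the dip direction, so the down-dip offset is 500 × cos 55° = 286.79 m.
Depth = down-dip offset × tan(dip) = 286.79 × tan 32° = 286.79 × 0.6249
Depth = 179.21 m

179 m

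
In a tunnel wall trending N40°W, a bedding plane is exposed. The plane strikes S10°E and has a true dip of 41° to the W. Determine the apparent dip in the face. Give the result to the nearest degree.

23°

Angle between strike (S10°E) and section (N40°W): β = 30°.
tan(apparent dip) = tan 41° · sin 30° = 0.4346
α = arctan(0.4346) = 23.49°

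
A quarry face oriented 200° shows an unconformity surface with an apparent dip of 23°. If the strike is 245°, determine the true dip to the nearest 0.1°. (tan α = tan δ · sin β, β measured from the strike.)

The section is 45° from the strike.
tan(true dip) = tan 23° / sin 45° = 0.6003
δ = arctan(0.6003) = 30.98°

31.0°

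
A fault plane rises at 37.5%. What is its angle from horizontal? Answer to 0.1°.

tan θ = 37.5/100 = 0.3750
θ = arctan(0.3750) = 20.56°

20.6°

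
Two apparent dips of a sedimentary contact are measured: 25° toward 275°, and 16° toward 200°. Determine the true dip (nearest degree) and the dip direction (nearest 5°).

true dip 26°, dip direction 255°

Each apparent-dip line lies in the plane. As unit vectors (x east, y north, z up), v₁ plunges 25°→275° and v₂ plunges 16°→200°.
n = v₁ × v₂ = (-0.404, -0.110, 0.842) (taken with n_z > 0).
True dip = arccos(n_z / |n|) = arccos(0.8955) = 26.4°.
Dip direction = atan2(-0.404, -0.110) = 255° (azimuth of n's horizontal projection).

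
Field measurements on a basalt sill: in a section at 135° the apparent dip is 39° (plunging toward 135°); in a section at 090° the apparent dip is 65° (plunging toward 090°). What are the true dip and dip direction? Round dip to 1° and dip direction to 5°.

Represent each trace as a vector plunging at its apparent dip toward its trend (east-north-up frame): v₁ = (0.550, -0.550, -0.629), v₂ = (0.423, 0.000, -0.906).
n = v₁ × v₂ = (0.498, 0.232, 0.232) (taken with n_z > 0).
Dip δ = arctan(|n_h|/n_z) = arctan(0.549/0.232) = 67.1°.
Dip direction = azimuth of (n_x, n_y) = atan2(0.498, 0.232) = 65°.

true dip 67°, dip direction 065°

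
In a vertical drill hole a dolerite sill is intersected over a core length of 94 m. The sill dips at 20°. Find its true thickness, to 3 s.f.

True thickness t = h · cos(dip) = 94 × cos 20°
t = 94 × 0.9397 = 88.331 m

88.3 m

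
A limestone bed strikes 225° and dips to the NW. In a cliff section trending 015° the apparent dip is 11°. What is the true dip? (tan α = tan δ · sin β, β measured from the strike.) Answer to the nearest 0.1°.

The section is 30° from the strike.
tan(true dip) = tan 11° / sin 30° = 0.3888
true dip = arctan 0.3888 = 21.24°

21.2°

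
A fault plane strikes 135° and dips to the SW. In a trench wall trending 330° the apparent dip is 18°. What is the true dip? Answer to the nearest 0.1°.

51.5°

The section is 15° from the strike.
tan δ = tan α / sin β = tan 18° / sin 15° = 0.3249 / 0.2588 = 1.2554
true dip = arctan 1.2554 = 51.46°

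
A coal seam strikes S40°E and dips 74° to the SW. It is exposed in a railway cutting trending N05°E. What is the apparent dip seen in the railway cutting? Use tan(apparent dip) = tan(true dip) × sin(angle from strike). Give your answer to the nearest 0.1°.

67.9°

The section lies 45° from the strike.
tan(apparent dip) = tan 74° · sin 45° = 2.4660
α = arctan(2.4660) = 67.93°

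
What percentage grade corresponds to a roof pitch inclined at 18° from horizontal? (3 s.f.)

32.5%

grade % = 100 × tan 18° = 100 × 0.3249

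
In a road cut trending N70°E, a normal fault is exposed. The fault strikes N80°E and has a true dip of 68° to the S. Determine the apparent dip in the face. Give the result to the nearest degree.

Angle between strike (N80°E) and section (N70°E): β = 10°.
tan(apparent dip) = tan 68° · sin 10° = 0.4298
apparent dip = arctan 0.4298 = 23.26°

23°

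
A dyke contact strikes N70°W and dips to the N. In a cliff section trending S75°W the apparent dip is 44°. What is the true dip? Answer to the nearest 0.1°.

59.3°

β = acute angle between strike N70°W and section S75°W = 35°.
tan(true dip) = tan 44° / sin 35° = 1.6836
δ = arctan(1.6836) = 59.29°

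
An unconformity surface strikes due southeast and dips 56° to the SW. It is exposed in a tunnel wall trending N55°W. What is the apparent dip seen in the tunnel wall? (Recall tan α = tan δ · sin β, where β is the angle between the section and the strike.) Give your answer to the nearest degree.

14°

The strike is due southeast and the section trends N55°W; the acute angle between them is β = 10°.
tan α = tan 56° × sin 10° = 1.4826 × 0.1736 = 0.2574
apparent dip = arctan 0.2574 = 14.44°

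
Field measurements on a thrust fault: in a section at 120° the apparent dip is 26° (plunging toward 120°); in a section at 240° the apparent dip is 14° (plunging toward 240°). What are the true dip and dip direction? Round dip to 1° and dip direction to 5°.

Represent each trace as a vector plunging at its apparent dip toward its trend (east-north-up frame): v₁ = (0.778, -0.449, -0.438), v₂ = (-0.840, -0.485, -0.242).
The plane normal is n = v₁ × v₂ ∝ (0.104, -0.557, 0.755).
tan δ = √(n_x²+n_y²)/n_z = 0.566/0.755, so δ = 36.9°.
Dip direction = atan2(0.104, -0.557) = 169° (azimuth of n's horizontal projection).

true dip 37°, dip direction 170°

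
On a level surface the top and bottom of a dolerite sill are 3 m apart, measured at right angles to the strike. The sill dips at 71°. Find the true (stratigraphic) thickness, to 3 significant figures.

2.84 m

True thickness t = w · sin(dip) = 3 × sin 71°
t = 3 × 0.9455 = 2.837 m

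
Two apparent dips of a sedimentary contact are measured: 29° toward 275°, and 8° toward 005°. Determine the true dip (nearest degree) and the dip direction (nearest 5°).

true dip 30°, dip direction 290°

Each apparent-dip line lies in the plane. As unit vectors (x east, y north, z up), v₁ plunges 29°→275° and v₂ plunges 8°→005°.
n = v₁ × v₂ = (-0.468, 0.163, 0.866) (taken with n_z > 0).
Dip δ = arctan(|n_h|/n_z) = arctan(0.495/0.866) = 29.8°.
The horizontal component of n points toward azimuth atan2(n_x, n_y) = 289°, the dip direction.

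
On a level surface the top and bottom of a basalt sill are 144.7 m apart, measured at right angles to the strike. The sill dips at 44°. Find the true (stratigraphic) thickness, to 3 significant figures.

101 m

True thickness t = w · sin(dip) = 144.7 × sin 44°
t = 144.7 × 0.6947 = 100.517 m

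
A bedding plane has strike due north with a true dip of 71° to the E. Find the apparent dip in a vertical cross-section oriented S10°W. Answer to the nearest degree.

27°

Angle between strike (due north) and section (S10°W): β = 10°.
tan(apparent dip) = tan 71° · sin 10° = 0.5043
α = arctan(0.5043) = 26.76°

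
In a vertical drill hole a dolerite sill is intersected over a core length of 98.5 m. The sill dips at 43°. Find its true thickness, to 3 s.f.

True thickness t = h · cos(dip) = 98.5 × cos 43°
t = 98.5 × 0.7314 = 72.038 m

72.0 m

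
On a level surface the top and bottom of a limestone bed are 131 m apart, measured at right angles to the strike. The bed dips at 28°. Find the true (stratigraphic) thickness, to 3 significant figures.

True thickness t = w · sin(dip) = 131 × sin 28°
t = 131 × 0.4695 = 61.501 m

61.5 m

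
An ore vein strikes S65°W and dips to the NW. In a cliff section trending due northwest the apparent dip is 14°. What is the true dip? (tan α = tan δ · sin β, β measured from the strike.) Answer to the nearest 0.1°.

β = acute angle between strike S65°W and section due northwest = 70°.
tan(true dip) = tan 14° / sin 70° = 0.2653
δ = arctan(0.2653) = 14.86°

14.9°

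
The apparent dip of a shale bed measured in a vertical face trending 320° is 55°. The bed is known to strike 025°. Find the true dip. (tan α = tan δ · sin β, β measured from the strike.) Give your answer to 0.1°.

The section is 65° from the strike.
tan(true dip) = tan 55° / sin 65° = 1.5758
δ = arctan(1.5758) = 57.60°

57.6°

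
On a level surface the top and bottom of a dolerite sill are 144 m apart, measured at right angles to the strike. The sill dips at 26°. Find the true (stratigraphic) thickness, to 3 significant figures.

63.1 m

True thickness t = w · sin(dip) = 144 × sin 26°
t = 144 × 0.4384 = 63.125 m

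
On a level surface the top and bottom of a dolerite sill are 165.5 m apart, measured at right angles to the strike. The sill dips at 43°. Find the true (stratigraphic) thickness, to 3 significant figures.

True thickness t = w · sin(dip) = 165.5 × sin 43°
t = 165.5 × 0.6820 = 112.871 m

113 m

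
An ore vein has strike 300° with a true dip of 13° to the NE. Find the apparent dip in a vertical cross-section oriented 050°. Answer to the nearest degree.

The section lies 70° from the strike.
tan α = tan 13° × sin 70° = 0.2309 × 0.9397 = 0.2169
apparent dip = arctan 0.2169 = 12.24°

12°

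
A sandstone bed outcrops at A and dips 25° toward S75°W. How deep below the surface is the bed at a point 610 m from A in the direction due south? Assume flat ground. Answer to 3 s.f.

73.6 m

The hole lies 75° from the dip direction, so the down-dip offset is 610 × cos 75° = 157.88 m.
Depth = down-dip offset × tan(dip) = 157.88 × tan 25° = 157.88 × 0.4663
Depth = 73.62 m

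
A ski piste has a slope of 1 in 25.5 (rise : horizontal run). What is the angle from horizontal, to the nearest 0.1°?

tan θ = 1/25.5 = 0.0392
θ = arctan(0.0392) = 2.25°

2.2°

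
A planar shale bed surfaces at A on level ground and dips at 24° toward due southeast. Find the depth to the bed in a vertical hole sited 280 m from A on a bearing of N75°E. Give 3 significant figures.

The hole lies 60° from the dip direction, so the down-dip offset is 280 × cos 60° = 140.00 m.
Depth = down-dip offset × tan(dip) = 140.00 × tan 24° = 140.00 × 0.4452
Depth = 62.33 m

62.3 m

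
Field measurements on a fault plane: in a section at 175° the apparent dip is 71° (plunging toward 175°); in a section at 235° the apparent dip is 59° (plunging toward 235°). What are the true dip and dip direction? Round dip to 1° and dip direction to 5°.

Represent each trace as a vector plunging at its apparent dip toward its trend (east-north-up frame): v₁ = (0.028, -0.324, -0.946), v₂ = (-0.422, -0.295, -0.857).
n = v₁ × v₂ = (0.001, -0.423, 0.145) (taken with n_z > 0).
True dip = arccos(n_z / |n|) = arccos(0.3245) = 71.1°.
Dip direction = atan2(0.001, -0.423) = 180° (azimuth of n's horizontal projection).

true dip 71°, dip direction 180°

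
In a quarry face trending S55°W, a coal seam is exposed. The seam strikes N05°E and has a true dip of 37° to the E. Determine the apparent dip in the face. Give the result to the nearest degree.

30°

Angle between strike (N05°E) and section (S55°W): β = 50°.
tan α = tan 37° × sin 50° = 0.7536 × 0.7660 = 0.5773
α = arctan(0.5773) = 30.00°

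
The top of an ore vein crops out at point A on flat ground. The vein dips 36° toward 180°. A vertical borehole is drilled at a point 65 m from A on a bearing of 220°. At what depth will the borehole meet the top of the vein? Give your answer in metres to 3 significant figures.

36.2 m

The hole lies 40° from the dip direction, so the down-dip offset is 65 × cos 40° = 49.79 m.
Depth = down-dip offset × tan(dip) = 49.79 × tan 36° = 49.79 × 0.7265
Depth = 36.18 m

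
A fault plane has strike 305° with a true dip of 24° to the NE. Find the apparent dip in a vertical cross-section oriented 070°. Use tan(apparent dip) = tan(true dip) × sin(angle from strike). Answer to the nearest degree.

20°

The strike is 305° and the section trends 070°; the acute angle between them is β = 55°.
tan α = tan 24° × sin 55° = 0.4452 × 0.8192 = 0.3647
α = arctan(0.3647) = 20.04°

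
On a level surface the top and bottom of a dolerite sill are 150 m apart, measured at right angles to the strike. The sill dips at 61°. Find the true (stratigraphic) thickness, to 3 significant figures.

131 m

True thickness t = w · sin(dip) = 150 × sin 61°
t = 150 × 0.8746 = 131.193 m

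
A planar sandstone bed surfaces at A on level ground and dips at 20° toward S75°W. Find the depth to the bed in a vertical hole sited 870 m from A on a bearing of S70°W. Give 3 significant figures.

The hole lies 5° from the dip direction, so the down-dip offset is 870 × cos 5° = 866.69 m.
Depth = down-dip offset × tan(dip) = 866.69 × tan 20° = 866.69 × 0.3640
Depth = 315.45 m

315 m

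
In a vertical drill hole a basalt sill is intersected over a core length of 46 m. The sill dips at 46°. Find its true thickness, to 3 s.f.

32.0 m

True thickness t = h · cos(dip) = 46 × cos 46°
t = 46 × 0.6947 = 31.954 m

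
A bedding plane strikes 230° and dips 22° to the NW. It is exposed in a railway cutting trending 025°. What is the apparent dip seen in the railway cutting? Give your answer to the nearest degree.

10°

Angle between strike (230°) and section (025°): β = 25°.
tan α = tan 22° × sin 25° = 0.4040 × 0.4226 = 0.1707
α = arctan(0.1707) = 9.69°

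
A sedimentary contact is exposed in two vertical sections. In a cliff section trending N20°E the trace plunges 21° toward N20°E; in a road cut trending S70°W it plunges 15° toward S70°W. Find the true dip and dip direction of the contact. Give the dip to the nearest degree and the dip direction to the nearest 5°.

true dip 38°, dip direction 320°

The two traces are lines in the plane: v₁ = (sin 20°·cos 21°, cos 20°·cos 21°, −sin 21°), v₂ = (sin 250°·cos 15°, cos 250°·cos 15°, −sin 15°).
n = v₁ × v₂ = (-0.345, 0.408, 0.691) (taken with n_z > 0).
True dip = arccos(n_z / |n|) = arccos(0.7909) = 37.7°.
Dip direction = azimuth of (n_x, n_y) = atan2(-0.345, 0.408) = 320°.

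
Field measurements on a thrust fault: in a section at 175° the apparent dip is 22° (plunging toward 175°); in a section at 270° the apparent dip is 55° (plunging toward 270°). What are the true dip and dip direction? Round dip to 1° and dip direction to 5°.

true dip 57°, dip direction 250°

Represent each trace as a vector plunging at its apparent dip toward its trend (east-north-up frame): v₁ = (0.081, -0.924, -0.375), v₂ = (-0.574, -0.000, -0.819).
n = v₁ × v₂ = (-0.757, -0.281, 0.530) (taken with n_z > 0).
Dip δ = arctan(|n_h|/n_z) = arctan(0.807/0.530) = 56.7°.
Dip direction = atan2(-0.757, -0.281) = 250° (azimuth of n's horizontal projection).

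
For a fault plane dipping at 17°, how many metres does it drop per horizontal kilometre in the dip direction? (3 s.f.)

306 m

drop per km = 1000 × tan 17° = 1000 × 0.3057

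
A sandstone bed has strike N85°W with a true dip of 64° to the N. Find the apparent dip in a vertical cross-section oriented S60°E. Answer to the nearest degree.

41°

The strike is N85°W and the section trends S60°E; the acute angle between them is β = 25°.
tan(apparent dip) = tan 64° · sin 25° = 0.8665
apparent dip = arctan 0.8665 = 40.91°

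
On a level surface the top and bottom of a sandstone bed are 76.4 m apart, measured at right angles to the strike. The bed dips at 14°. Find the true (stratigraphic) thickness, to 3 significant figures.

18.5 m

True thickness t = w · sin(dip) = 76.4 × sin 14°
t = 76.4 × 0.2419 = 18.483 m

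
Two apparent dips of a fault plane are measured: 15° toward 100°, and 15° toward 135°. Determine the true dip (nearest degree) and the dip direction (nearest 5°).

true dip 16°, dip direction 120°

The two traces are lines in the plane: v₁ = (sin 100°·cos 15°, cos 100°·cos 15°, −sin 15°), v₂ = (sin 135°·cos 15°, cos 135°·cos 15°, −sin 15°).
Cross product v₁ × v₂ gives the pole to the plane: n ∝ (0.133, -0.069, 0.535).
True dip = arccos(n_z / |n|) = arccos(0.9627) = 15.7°.
Dip direction = azimuth of (n_x, n_y) = atan2(0.133, -0.069) = 118°.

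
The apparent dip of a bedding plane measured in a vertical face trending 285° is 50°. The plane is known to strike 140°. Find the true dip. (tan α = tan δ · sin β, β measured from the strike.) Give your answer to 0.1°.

64.3°

β = acute angle between strike 140° and section 285° = 35°.
tan δ = tan α / sin β = tan 50° / sin 35° = 1.1918 / 0.5736 = 2.0778
δ = arctan(2.0778) = 64.30°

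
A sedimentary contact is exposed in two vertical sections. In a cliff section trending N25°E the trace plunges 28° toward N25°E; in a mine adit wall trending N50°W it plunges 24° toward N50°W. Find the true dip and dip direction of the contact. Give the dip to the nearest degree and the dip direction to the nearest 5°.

The two traces are lines in the plane: v₁ = (sin 25°·cos 28°, cos 25°·cos 28°, −sin 28°), v₂ = (sin 310°·cos 24°, cos 310°·cos 24°, −sin 24°).
n = v₁ × v₂ = (-0.050, 0.480, 0.779) (taken with n_z > 0).
tan δ = √(n_x²+n_y²)/n_z = 0.483/0.779, so δ = 31.8°.
Dip direction = azimuth of (n_x, n_y) = atan2(-0.050, 0.480) = 354°.

true dip 32°, dip direction 355°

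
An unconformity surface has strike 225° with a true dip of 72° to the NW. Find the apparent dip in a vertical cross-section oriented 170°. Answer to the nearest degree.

The section lies 55° from the strike.
tan α = tan 72° × sin 55° = 3.0777 × 0.8192 = 2.5211
α = arctan(2.5211) = 68.36°

68°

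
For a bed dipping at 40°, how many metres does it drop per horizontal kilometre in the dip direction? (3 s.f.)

drop per km = 1000 × tan 40° = 1000 × 0.8391

839 m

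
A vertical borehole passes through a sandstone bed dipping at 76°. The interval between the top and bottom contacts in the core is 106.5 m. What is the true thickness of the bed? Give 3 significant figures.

25.8 m

True thickness t = h · cos(dip) = 106.5 × cos 76°
t = 106.5 × 0.2419 = 25.765 m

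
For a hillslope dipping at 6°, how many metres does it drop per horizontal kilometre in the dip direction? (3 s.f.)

drop per km = 1000 × tan 6° = 1000 × 0.1051

105 m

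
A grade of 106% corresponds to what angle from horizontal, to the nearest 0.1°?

tan θ = 106/100 = 1.0600
θ = arctan(1.0600) = 46.67°

46.7°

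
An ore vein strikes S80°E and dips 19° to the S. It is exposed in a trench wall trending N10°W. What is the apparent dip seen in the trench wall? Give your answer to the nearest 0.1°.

17.9°

The section lies 70° from the strike.
tan(apparent dip) = tan 19° · sin 70° = 0.3236
apparent dip = arctan 0.3236 = 17.93°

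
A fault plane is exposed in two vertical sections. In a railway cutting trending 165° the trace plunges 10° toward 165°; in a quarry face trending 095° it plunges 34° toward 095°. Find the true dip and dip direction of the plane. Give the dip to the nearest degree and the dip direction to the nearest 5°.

Represent each trace as a vector plunging at its apparent dip toward its trend (east-north-up frame): v₁ = (0.255, -0.951, -0.174), v₂ = (0.826, -0.072, -0.559).
The plane normal is n = v₁ × v₂ ∝ (0.519, -0.001, 0.767).
True dip = arccos(n_z / |n|) = arccos(0.8281) = 34.1°.
Dip direction = atan2(0.519, -0.001) = 90° (azimuth of n's horizontal projection).

true dip 34°, dip direction 090°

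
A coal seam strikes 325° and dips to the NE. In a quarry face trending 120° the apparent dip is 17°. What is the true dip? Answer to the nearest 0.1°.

β = acute angle between strike 325° and section 120° = 25°.
tan δ = tan α / sin β = tan 17° / sin 25° = 0.3057 / 0.4226 = 0.7234
true dip = arctan 0.7234 = 35.88°

35.9°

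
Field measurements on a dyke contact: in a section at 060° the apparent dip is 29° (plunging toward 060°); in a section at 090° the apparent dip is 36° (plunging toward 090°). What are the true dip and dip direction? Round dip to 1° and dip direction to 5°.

The two traces are lines in the plane: v₁ = (sin 60°·cos 29°, cos 60°·cos 29°, −sin 29°), v₂ = (sin 90°·cos 36°, cos 90°·cos 36°, −sin 36°).
Cross product v₁ × v₂ gives the pole to the plane: n ∝ (0.257, -0.053, 0.354).
Dip δ = arctan(|n_h|/n_z) = arctan(0.262/0.354) = 36.6°.
The horizontal component of n points toward azimuth atan2(n_x, n_y) = 102°, the dip direction.

true dip 37°, dip direction 100°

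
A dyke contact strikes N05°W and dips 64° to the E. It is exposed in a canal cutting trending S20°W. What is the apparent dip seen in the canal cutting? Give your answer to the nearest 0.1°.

40.9°

Angle between strike (N05°W) and section (S20°W): β = 25°.
tan α = tan 64° × sin 25° = 2.0503 × 0.4226 = 0.8665
apparent dip = arctan 0.8665 = 40.91°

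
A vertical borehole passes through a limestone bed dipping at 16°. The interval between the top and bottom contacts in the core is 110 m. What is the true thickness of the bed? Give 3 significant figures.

106 m

True thickness t = h · cos(dip) = 110 × cos 16°
t = 110 × 0.9613 = 105.739 m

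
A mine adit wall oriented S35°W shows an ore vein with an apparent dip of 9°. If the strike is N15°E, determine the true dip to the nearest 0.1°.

The section is 20° from the strike.
tan(true dip) = tan 9° / sin 20° = 0.4631
true dip = arctan 0.4631 = 24.85°

24.8°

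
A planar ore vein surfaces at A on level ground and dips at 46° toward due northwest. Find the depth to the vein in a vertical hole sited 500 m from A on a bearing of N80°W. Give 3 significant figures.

The hole lies 35° from the dip direction, so the down-dip offset is 500 × cos 35° = 409.58 m.
Depth = down-dip offset × tan(dip) = 409.58 × tan 46° = 409.58 × 1.0355
Depth = 424.13 m

424 m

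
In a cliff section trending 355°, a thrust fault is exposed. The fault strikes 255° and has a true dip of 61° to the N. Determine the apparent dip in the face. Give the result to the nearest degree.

The section lies 80° from the strike.
tan(apparent dip) = tan 61° · sin 80° = 1.7766
α = arctan(1.7766) = 60.63°

61°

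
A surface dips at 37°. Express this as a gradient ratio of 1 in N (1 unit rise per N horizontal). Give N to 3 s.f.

1 : N means tan θ = 1/N, so N = 1/tan 37° = 1/0.7536

1 in 1.33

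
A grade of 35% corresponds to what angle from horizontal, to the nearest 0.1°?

19.3°

tan θ = 35/100 = 0.3500
θ = arctan(0.3500) = 19.29°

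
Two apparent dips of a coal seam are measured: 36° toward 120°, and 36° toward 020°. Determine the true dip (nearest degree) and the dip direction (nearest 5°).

Represent each trace as a vector plunging at its apparent dip toward its trend (east-north-up frame): v₁ = (0.701, -0.405, -0.588), v₂ = (0.277, 0.760, -0.588).
The plane normal is n = v₁ × v₂ ∝ (0.685, 0.249, 0.645).
tan δ = √(n_x²+n_y²)/n_z = 0.729/0.645, so δ = 48.5°.
The horizontal component of n points toward azimuth atan2(n_x, n_y) = 70°, the dip direction.

true dip 49°, dip direction 070°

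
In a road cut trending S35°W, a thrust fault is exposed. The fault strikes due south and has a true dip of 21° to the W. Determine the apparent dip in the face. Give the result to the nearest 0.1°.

12.4°

The strike is due south and the section trends S35°W; the acute angle between them is β = 35°.
tan α = tan 21° × sin 35° = 0.3839 × 0.5736 = 0.2202
α = arctan(0.2202) = 12.42°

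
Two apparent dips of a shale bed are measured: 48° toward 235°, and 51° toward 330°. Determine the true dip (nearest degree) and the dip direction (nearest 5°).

true dip 60°, dip direction 285°

Each apparent-dip line lies in the plane. As unit vectors (x east, y north, z up), v₁ plunges 48°→235° and v₂ plunges 51°→330°.
n = v₁ × v₂ = (-0.703, 0.192, 0.419) (taken with n_z > 0).
Dip δ = arctan(|n_h|/n_z) = arctan(0.729/0.419) = 60.1°.
Dip direction = atan2(-0.703, 0.192) = 285° (azimuth of n's horizontal projection).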